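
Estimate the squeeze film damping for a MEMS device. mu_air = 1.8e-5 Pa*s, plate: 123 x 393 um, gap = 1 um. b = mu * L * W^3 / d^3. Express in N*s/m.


Step 1: Convert to SI.
L = 123e-6 m, W = 393e-6 m, d = 1e-6 m
Step 2: W^3 = (393e-6)^3 = 6.07e-11 m^3
Step 3: d^3 = (1e-6)^3 = 1.00e-18 m^3
Step 4: b = 1.8e-5 * 123e-6 * 6.07e-11 / 1.00e-18
b = 1.34e-01 N*s/m


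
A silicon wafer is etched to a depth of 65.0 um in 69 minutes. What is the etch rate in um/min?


Step 1: Etch rate = depth / time
Step 2: rate = 65.0 / 69
rate = 0.942 um/min


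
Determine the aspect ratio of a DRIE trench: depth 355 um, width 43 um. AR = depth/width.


Step 1: AR = depth / width
Step 2: AR = 355 / 43
AR = 8.3


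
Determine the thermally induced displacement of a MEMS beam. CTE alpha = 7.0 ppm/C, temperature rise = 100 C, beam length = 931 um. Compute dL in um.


Step 1: Convert CTE: alpha = 7.0 ppm/C = 7.0e-6 /C
Step 2: dL = 7.0e-6 * 100 * 931
dL = 0.6517 um


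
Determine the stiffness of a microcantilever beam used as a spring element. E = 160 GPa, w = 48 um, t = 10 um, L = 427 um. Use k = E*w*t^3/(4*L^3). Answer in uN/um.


Step 1: Convert E to consistent units (1 GPa = 1000 uN/um^2).
E = 160 GPa = 160000 uN/um^2
Step 2: Compute t^3 = 10^3 = 1000
Step 3: Compute L^3 = 427^3 = 77854483
Step 4: k = 160000 * 48 * 1000 / (4 * 77854483)
k = 24.6614 uN/um


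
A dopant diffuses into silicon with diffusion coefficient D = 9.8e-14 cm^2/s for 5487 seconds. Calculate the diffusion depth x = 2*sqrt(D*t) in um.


Step 1: Compute D*t = 9.8e-14 * 5487 = 5.37726e-10 cm^2
Step 2: sqrt(D*t) = 2.3189e-05 cm
Step 3: x = 2 * 2.3189e-05 cm = 4.6378e-05 cm
Step 4: Convert to um (1 cm = 1e4 um): x = 0.464 um


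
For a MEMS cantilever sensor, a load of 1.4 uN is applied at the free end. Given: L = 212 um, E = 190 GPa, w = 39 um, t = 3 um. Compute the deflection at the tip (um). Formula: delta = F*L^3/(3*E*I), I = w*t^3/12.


Step 1: Calculate the second moment of area.
I = w * t^3 / 12 = 39 * 3^3 / 12 = 87.75 um^4
Step 2: Convert E to consistent units (1 GPa = 1000 uN/um^2).
E = 190 GPa = 190000 uN/um^2
Step 3: Calculate tip deflection.
delta = F * L^3 / (3 * E * I)
delta = 1.4 * 212^3 / (3 * 190000 * 87.75)
delta = 0.2667 um


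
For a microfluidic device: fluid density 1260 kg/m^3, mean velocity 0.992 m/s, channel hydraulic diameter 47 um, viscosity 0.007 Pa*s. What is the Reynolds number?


Step 1: Convert Dh to meters: Dh = 47e-6 m
Step 2: Re = rho * v * Dh / mu
Re = 1260 * 0.992 * 47e-6 / 0.007
Re = 8.392


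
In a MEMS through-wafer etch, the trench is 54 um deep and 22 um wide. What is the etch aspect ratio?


Step 1: AR = depth / width
Step 2: AR = 54 / 22
AR = 2.5


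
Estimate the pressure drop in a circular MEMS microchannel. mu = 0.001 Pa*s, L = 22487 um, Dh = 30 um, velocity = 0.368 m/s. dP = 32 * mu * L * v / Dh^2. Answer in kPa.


Step 1: Convert to SI: L = 22487e-6 m, Dh = 30e-6 m
Step 2: dP = 32 * 0.001 * 22487e-6 * 0.368 / (30e-6)^2
Step 3: dP = 294229.90 Pa
Step 4: Convert to kPa: dP = 294.23 kPa


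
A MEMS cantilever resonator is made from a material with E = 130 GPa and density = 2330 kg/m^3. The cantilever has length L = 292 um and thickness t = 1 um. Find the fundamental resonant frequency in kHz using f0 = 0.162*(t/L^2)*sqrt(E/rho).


Step 1: Convert units to SI.
t_SI = 1e-6 m, L_SI = 292e-6 m
Step 2: Calculate sqrt(E/rho).
sqrt(130e9 / 2330) = 7469.54 m/s
Step 3: Compute f0.
f0 = 0.162 * 1e-6 / (292e-6)^2 * 7469.54 = 14192.0 Hz = 14.19 kHz


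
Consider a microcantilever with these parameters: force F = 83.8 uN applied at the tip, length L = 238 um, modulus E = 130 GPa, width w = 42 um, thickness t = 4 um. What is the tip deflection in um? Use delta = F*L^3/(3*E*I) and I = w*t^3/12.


Step 1: Calculate the second moment of area.
I = w * t^3 / 12 = 42 * 4^3 / 12 = 224.0 um^4
Step 2: Convert E to consistent units (1 GPa = 1000 uN/um^2).
E = 130 GPa = 130000 uN/um^2
Step 3: Calculate tip deflection.
delta = F * L^3 / (3 * E * I)
delta = 83.8 * 238^3 / (3 * 130000 * 224.0)
delta = 12.9319 um


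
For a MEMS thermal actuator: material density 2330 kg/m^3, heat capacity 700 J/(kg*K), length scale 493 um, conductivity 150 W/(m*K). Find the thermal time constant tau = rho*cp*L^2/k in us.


Step 1: Convert L to m: L = 493e-6 m
Step 2: L^2 = (493e-6)^2 = 2.43049e-07 m^2
Step 3: tau = 2330 * 700 * 2.43049e-07 / 150 = 2.64275279e-03 s
Step 4: Convert to microseconds (multiply by 1e6).
tau = 2642.753 us


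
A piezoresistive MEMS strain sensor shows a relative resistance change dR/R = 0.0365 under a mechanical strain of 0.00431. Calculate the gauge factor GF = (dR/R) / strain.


Step 1: Identify values.
dR/R = 0.0365, strain = 0.00431
Step 2: GF = (dR/R) / strain = 0.0365 / 0.00431
GF = 8.5


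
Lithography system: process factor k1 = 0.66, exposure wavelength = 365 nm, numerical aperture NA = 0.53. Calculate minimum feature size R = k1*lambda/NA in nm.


Step 1: Identify values: k1 = 0.66, lambda = 365 nm, NA = 0.53
Step 2: R = k1 * lambda / NA
R = 0.66 * 365 / 0.53
R = 454.5 nm


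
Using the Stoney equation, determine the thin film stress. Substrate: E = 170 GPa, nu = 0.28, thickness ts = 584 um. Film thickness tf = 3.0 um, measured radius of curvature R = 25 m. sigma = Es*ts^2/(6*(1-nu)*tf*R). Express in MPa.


Step 1: Compute numerator: Es * ts^2 = 170 * 584^2 = 57979520 (GPa*um^2)
Step 2: Compute denominator (R in um): 6*(1-nu)*tf*R = 6*0.72*3.0*25e6 = 324000000.0 (um^2)
Step 3: sigma (GPa) = 57979520 / 324000000.0 = 1.78949e-01 GPa
Step 4: Convert to MPa (x1000): sigma = 178.9 MPa


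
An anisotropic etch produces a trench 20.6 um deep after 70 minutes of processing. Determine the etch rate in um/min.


Step 1: Etch rate = depth / time
Step 2: rate = 20.6 / 70
rate = 0.294 um/min


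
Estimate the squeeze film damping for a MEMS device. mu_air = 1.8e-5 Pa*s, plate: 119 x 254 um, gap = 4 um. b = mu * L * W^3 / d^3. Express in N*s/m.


Step 1: Convert to SI.
L = 119e-6 m, W = 254e-6 m, d = 4e-6 m
Step 2: W^3 = (254e-6)^3 = 1.64e-11 m^3
Step 3: d^3 = (4e-6)^3 = 6.40e-17 m^3
Step 4: b = 1.8e-5 * 119e-6 * 1.64e-11 / 6.40e-17
b = 5.48e-04 N*s/m


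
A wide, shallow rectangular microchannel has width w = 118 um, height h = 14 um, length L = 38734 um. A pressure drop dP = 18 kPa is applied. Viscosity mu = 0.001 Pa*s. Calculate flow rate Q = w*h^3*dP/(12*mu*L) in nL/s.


Step 1: Convert all dimensions to SI (meters).
w = 118e-6 m, h = 14e-6 m, L = 38734e-6 m, dP = 18e3 Pa
Step 2: Q = w * h^3 * dP / (12 * mu * L)
Q = 118e-6 * (14e-6)^3 * 18e3 / (12 * 0.001 * 38734e-6) = 1.253906e-11 m^3/s
Step 3: Convert Q from m^3/s to nL/s (1 m^3 = 1e12 nL, so multiply by 1e12).
Q = 12.539 nL/s


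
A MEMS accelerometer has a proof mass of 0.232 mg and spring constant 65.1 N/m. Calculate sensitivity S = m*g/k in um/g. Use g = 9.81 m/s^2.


Step 1: Convert mass: m = 0.232 mg = 2.32e-07 kg
Step 2: S = m * g / k = 2.32e-07 * 9.81 / 65.1
Step 3: S = 3.50e-08 m/g
Step 4: Convert to um/g: S = 0.035 um/g


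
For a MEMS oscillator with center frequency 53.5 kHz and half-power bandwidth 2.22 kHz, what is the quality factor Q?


Step 1: Q = f0 / bandwidth
Step 2: Q = 53.5 / 2.22
Q = 24.1


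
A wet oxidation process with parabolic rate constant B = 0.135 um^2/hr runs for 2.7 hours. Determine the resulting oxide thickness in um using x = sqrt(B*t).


Step 1: Compute B*t = 0.135 * 2.7 = 0.3645
Step 2: x = sqrt(0.3645)
x = 0.604 um


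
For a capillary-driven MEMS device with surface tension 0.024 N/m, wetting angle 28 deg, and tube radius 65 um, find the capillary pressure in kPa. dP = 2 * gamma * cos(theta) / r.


Step 1: cos(28 deg) = 0.8829
Step 2: Convert r to m: r = 65e-6 m
Step 3: dP = 2 * 0.024 * 0.8829 / 65e-6 = 652.0 Pa
Step 4: Convert Pa to kPa (divide by 1000).
dP = 0.65 kPa


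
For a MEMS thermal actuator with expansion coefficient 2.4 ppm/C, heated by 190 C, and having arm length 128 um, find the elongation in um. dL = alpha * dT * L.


Step 1: Convert CTE: alpha = 2.4 ppm/C = 2.4e-6 /C
Step 2: dL = 2.4e-6 * 190 * 128
dL = 0.0584 um


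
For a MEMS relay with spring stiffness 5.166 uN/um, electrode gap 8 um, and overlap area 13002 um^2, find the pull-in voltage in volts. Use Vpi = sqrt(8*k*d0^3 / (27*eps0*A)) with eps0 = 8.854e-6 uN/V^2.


Step 1: Compute numerator: 8 * k * d0^3 = 8 * 5.166 * 8^3 = 21159.936
Step 2: Compute denominator: 27 * eps0 * A = 27 * 8.854e-6 * 13002 = 3.108232
Step 3: Vpi = sqrt(21159.936 / 3.108232)
Vpi = 82.51 V


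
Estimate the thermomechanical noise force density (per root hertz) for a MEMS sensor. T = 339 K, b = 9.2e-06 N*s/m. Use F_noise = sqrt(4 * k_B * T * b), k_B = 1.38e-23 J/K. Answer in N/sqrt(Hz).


Step 1: Compute 4 * k_B * T * b
= 4 * 1.38e-23 * 339 * 9.2e-06
= 1.7216e-25 N^2/Hz
Step 2: F_noise = sqrt(1.7216e-25)
F_noise = 4.15e-13 N/sqrt(Hz)


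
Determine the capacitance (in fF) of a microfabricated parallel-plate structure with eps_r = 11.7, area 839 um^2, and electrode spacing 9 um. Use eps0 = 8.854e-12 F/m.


Step 1: Convert area to m^2: A = 839e-12 m^2
Step 2: Convert gap to m: d = 9e-6 m
Step 3: C = eps0 * eps_r * A / d
C = 8.854e-12 * 11.7 * 839e-12 / 9e-6
Step 4: Convert to fF (multiply by 1e15).
C = 9.66 fF


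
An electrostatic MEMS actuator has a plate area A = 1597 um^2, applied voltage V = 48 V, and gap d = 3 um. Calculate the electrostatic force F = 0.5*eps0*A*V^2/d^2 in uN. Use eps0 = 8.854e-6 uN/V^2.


Step 1: Identify parameters.
eps0 = 8.854e-6 uN/V^2, A = 1597 um^2, V = 48 V, d = 3 um
Step 2: Compute V^2 = 48^2 = 2304
Step 3: Compute d^2 = 3^2 = 9
Step 4: F = 0.5 * 8.854e-6 * 1597 * 2304 / 9
F = 1.81 uN


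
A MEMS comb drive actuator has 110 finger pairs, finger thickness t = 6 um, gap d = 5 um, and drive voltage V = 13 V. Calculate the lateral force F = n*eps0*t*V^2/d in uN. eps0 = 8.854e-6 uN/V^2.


Step 1: Parameters: n=110, eps0=8.854e-6 uN/V^2, t=6 um, V=13 V, d=5 um
Step 2: V^2 = 169
Step 3: F = 110 * 8.854e-6 * 6 * 169 / 5
F = 0.198 uN


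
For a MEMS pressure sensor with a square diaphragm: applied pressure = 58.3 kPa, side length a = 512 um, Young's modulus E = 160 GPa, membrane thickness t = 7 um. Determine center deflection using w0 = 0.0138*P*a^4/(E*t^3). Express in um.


Step 1: Convert pressure to compatible units (E is in GPa, so P in GPa).
P = 58.3 kPa = 58.3e-6 GPa
Step 2: Compute numerator: 0.0138 * P * a^4.
a^4 = 512^4 = 68719476736
numerator = 0.0138 * 58.3e-6 * 68719476736 = 5.528757e+04
Step 3: Compute denominator: E * t^3 = 160 * 7^3 = 54880
Step 4: w0 = numerator / denominator = 5.528757e+04 / 54880 = 1.0074 um


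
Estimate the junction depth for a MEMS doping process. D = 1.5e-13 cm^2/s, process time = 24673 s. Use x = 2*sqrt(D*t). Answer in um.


Step 1: Compute D*t = 1.5e-13 * 24673 = 3.70095e-09 cm^2
Step 2: sqrt(D*t) = 6.08354e-05 cm
Step 3: x = 2 * 6.08354e-05 cm = 1.216708e-04 cm
Step 4: Convert to um (1 cm = 1e4 um): x = 1.217 um


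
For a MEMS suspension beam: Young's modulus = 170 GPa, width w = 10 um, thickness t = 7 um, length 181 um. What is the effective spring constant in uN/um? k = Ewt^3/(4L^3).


Step 1: Convert E to consistent units (1 GPa = 1000 uN/um^2).
E = 170 GPa = 170000 uN/um^2
Step 2: Compute t^3 = 7^3 = 343
Step 3: Compute L^3 = 181^3 = 5929741
Step 4: k = 170000 * 10 * 343 / (4 * 5929741)
k = 24.5837 uN/um


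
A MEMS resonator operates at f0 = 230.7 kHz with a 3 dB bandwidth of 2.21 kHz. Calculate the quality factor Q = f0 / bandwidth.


Step 1: Q = f0 / bandwidth
Step 2: Q = 230.7 / 2.21
Q = 104.4


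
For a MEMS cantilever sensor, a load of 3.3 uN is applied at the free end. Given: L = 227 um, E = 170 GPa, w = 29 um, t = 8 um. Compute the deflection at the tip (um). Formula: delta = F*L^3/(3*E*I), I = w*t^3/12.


Step 1: Calculate the second moment of area.
I = w * t^3 / 12 = 29 * 8^3 / 12 = 1237.3333 um^4
Step 2: Convert E to consistent units (1 GPa = 1000 uN/um^2).
E = 170 GPa = 170000 uN/um^2
Step 3: Calculate tip deflection.
delta = F * L^3 / (3 * E * I)
delta = 3.3 * 227^3 / (3 * 170000 * 1237.3333)
delta = 0.0612 um


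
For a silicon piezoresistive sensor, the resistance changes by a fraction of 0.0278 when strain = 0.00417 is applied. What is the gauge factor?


Step 1: Identify values.
dR/R = 0.0278, strain = 0.00417
Step 2: GF = (dR/R) / strain = 0.0278 / 0.00417
GF = 6.7


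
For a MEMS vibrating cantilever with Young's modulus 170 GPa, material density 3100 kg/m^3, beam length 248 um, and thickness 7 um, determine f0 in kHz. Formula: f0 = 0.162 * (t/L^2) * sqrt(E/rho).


Step 1: Convert units to SI.
t_SI = 7e-6 m, L_SI = 248e-6 m
Step 2: Calculate sqrt(E/rho).
sqrt(170e9 / 3100) = 7405.32 m/s
Step 3: Compute f0.
f0 = 0.162 * 7e-6 / (248e-6)^2 * 7405.32 = 136538.0 Hz = 136.54 kHz


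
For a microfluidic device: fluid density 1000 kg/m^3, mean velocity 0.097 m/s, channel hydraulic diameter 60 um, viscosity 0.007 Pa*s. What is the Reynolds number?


Step 1: Convert Dh to meters: Dh = 60e-6 m
Step 2: Re = rho * v * Dh / mu
Re = 1000 * 0.097 * 60e-6 / 0.007
Re = 0.831


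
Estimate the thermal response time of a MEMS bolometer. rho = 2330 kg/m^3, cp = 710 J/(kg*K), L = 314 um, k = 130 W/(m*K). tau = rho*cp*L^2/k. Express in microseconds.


Step 1: Convert L to m: L = 314e-6 m
Step 2: L^2 = (314e-6)^2 = 9.8596e-08 m^2
Step 3: tau = 2330 * 710 * 9.8596e-08 / 130 = 1.25467202e-03 s
Step 4: Convert to microseconds (multiply by 1e6).
tau = 1254.672 us


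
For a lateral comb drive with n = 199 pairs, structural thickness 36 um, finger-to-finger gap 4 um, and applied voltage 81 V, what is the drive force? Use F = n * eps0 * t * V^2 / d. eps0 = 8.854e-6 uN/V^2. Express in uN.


Step 1: Parameters: n=199, eps0=8.854e-6 uN/V^2, t=36 um, V=81 V, d=4 um
Step 2: V^2 = 6561
Step 3: F = 199 * 8.854e-6 * 36 * 6561 / 4
F = 104.041 uN


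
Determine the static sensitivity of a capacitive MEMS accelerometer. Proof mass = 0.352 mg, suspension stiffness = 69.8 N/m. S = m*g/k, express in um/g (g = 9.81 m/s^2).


Step 1: Convert mass: m = 0.352 mg = 3.52e-07 kg
Step 2: S = m * g / k = 3.52e-07 * 9.81 / 69.8
Step 3: S = 4.95e-08 m/g
Step 4: Convert to um/g: S = 0.049 um/g


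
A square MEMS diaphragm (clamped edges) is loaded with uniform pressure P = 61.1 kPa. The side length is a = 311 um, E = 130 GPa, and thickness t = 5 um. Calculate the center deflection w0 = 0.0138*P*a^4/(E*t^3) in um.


Step 1: Convert pressure to compatible units (E is in GPa, so P in GPa).
P = 61.1 kPa = 61.1e-6 GPa
Step 2: Compute numerator: 0.0138 * P * a^4.
a^4 = 311^4 = 9354951841
numerator = 0.0138 * 61.1e-6 * 9354951841 = 7.88791e+03
Step 3: Compute denominator: E * t^3 = 130 * 5^3 = 16250
Step 4: w0 = numerator / denominator = 7.88791e+03 / 16250 = 0.4854 um


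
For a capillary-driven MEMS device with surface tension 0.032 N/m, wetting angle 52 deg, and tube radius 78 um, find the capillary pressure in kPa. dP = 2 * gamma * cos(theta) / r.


Step 1: cos(52 deg) = 0.6157
Step 2: Convert r to m: r = 78e-6 m
Step 3: dP = 2 * 0.032 * 0.6157 / 78e-6 = 505.2 Pa
Step 4: Convert Pa to kPa (divide by 1000).
dP = 0.51 kPa


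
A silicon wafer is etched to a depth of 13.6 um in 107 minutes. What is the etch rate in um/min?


Step 1: Etch rate = depth / time
Step 2: rate = 13.6 / 107
rate = 0.127 um/min


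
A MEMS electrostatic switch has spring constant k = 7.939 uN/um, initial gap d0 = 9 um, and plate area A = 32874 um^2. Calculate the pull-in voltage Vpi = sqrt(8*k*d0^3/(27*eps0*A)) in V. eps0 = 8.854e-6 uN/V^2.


Step 1: Compute numerator: 8 * k * d0^3 = 8 * 7.939 * 9^3 = 46300.248
Step 2: Compute denominator: 27 * eps0 * A = 27 * 8.854e-6 * 32874 = 7.858793
Step 3: Vpi = sqrt(46300.248 / 7.858793)
Vpi = 76.76 V


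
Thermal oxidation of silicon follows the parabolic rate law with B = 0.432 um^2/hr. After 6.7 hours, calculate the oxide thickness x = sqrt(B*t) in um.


Step 1: Compute B*t = 0.432 * 6.7 = 2.8944
Step 2: x = sqrt(2.8944)
x = 1.701 um


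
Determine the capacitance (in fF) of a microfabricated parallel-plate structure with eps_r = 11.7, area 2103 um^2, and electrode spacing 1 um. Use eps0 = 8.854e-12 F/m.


Step 1: Convert area to m^2: A = 2103e-12 m^2
Step 2: Convert gap to m: d = 1e-6 m
Step 3: C = eps0 * eps_r * A / d
C = 8.854e-12 * 11.7 * 2103e-12 / 1e-6
Step 4: Convert to fF (multiply by 1e15).
C = 217.85 fF


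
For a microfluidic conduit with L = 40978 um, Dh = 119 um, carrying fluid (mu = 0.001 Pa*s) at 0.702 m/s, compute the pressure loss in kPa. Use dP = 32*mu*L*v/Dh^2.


Step 1: Convert to SI: L = 40978e-6 m, Dh = 119e-6 m
Step 2: dP = 32 * 0.001 * 40978e-6 * 0.702 / (119e-6)^2
Step 3: dP = 65004.58 Pa
Step 4: Convert to kPa: dP = 65.0 kPa


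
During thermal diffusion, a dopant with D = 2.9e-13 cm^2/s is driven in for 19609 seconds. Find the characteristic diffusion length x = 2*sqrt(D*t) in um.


Step 1: Compute D*t = 2.9e-13 * 19609 = 5.68661e-09 cm^2
Step 2: sqrt(D*t) = 7.54096e-05 cm
Step 3: x = 2 * 7.54096e-05 cm = 1.508192e-04 cm
Step 4: Convert to um (1 cm = 1e4 um): x = 1.508 um


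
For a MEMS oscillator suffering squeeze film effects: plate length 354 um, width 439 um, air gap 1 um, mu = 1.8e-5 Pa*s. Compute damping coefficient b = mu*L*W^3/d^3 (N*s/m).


Step 1: Convert to SI.
L = 354e-6 m, W = 439e-6 m, d = 1e-6 m
Step 2: W^3 = (439e-6)^3 = 8.46e-11 m^3
Step 3: d^3 = (1e-6)^3 = 1.00e-18 m^3
Step 4: b = 1.8e-5 * 354e-6 * 8.46e-11 / 1.00e-18
b = 5.39e-01 N*s/m


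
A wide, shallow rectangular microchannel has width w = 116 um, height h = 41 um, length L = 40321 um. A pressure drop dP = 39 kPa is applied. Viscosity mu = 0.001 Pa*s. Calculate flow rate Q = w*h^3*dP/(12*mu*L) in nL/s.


Step 1: Convert all dimensions to SI (meters).
w = 116e-6 m, h = 41e-6 m, L = 40321e-6 m, dP = 39e3 Pa
Step 2: Q = w * h^3 * dP / (12 * mu * L)
Q = 116e-6 * (41e-6)^3 * 39e3 / (12 * 0.001 * 40321e-6) = 6.4440904e-10 m^3/s
Step 3: Convert Q from m^3/s to nL/s (1 m^3 = 1e12 nL, so multiply by 1e12).
Q = 644.409 nL/s


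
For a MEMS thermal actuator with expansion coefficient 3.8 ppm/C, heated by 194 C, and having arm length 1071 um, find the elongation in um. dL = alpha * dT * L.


Step 1: Convert CTE: alpha = 3.8 ppm/C = 3.8e-6 /C
Step 2: dL = 3.8e-6 * 194 * 1071
dL = 0.7895 um


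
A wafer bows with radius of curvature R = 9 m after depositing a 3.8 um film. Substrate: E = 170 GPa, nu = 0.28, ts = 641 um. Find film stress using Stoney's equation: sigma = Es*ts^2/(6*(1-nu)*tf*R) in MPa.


Step 1: Compute numerator: Es * ts^2 = 170 * 641^2 = 69849770 (GPa*um^2)
Step 2: Compute denominator (R in um): 6*(1-nu)*tf*R = 6*0.72*3.8*9e6 = 147744000.0 (um^2)
Step 3: sigma (GPa) = 69849770 / 147744000.0 = 4.72776e-01 GPa
Step 4: Convert to MPa (x1000): sigma = 472.8 MPa


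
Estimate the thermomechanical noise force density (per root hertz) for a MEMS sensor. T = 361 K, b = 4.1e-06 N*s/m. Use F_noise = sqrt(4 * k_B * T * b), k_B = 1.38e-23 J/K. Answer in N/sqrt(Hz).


Step 1: Compute 4 * k_B * T * b
= 4 * 1.38e-23 * 361 * 4.1e-06
= 8.1702e-26 N^2/Hz
Step 2: F_noise = sqrt(8.1702e-26)
F_noise = 2.86e-13 N/sqrt(Hz)


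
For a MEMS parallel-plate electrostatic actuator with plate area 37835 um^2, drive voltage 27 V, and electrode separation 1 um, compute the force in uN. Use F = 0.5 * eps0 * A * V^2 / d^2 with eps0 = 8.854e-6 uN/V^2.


Step 1: Identify parameters.
eps0 = 8.854e-6 uN/V^2, A = 37835 um^2, V = 27 V, d = 1 um
Step 2: Compute V^2 = 27^2 = 729
Step 3: Compute d^2 = 1^2 = 1
Step 4: F = 0.5 * 8.854e-6 * 37835 * 729 / 1
F = 122.104 uN


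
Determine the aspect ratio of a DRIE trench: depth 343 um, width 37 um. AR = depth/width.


Step 1: AR = depth / width
Step 2: AR = 343 / 37
AR = 9.3


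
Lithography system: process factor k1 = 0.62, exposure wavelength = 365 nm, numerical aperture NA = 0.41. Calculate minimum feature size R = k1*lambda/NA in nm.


Step 1: Identify values: k1 = 0.62, lambda = 365 nm, NA = 0.41
Step 2: R = k1 * lambda / NA
R = 0.62 * 365 / 0.41
R = 552.0 nm


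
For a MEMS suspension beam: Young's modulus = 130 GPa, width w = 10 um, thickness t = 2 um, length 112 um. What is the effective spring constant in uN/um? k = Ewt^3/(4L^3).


Step 1: Convert E to consistent units (1 GPa = 1000 uN/um^2).
E = 130 GPa = 130000 uN/um^2
Step 2: Compute t^3 = 2^3 = 8
Step 3: Compute L^3 = 112^3 = 1404928
Step 4: k = 130000 * 10 * 8 / (4 * 1404928)
k = 1.8506 uN/um


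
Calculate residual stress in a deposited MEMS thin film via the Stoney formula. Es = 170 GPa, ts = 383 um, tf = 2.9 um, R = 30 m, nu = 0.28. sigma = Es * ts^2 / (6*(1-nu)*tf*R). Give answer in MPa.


Step 1: Compute numerator: Es * ts^2 = 170 * 383^2 = 24937130 (GPa*um^2)
Step 2: Compute denominator (R in um): 6*(1-nu)*tf*R = 6*0.72*2.9*30e6 = 375840000.0 (um^2)
Step 3: sigma (GPa) = 24937130 / 375840000.0 = 6.635e-02 GPa
Step 4: Convert to MPa (x1000): sigma = 66.4 MPa


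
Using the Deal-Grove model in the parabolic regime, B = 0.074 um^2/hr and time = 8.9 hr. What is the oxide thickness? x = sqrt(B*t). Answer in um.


Step 1: Compute B*t = 0.074 * 8.9 = 0.6586
Step 2: x = sqrt(0.6586)
x = 0.812 um


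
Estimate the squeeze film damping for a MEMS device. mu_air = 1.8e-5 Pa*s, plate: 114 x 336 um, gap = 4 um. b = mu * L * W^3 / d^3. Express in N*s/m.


Step 1: Convert to SI.
L = 114e-6 m, W = 336e-6 m, d = 4e-6 m
Step 2: W^3 = (336e-6)^3 = 3.79e-11 m^3
Step 3: d^3 = (4e-6)^3 = 6.40e-17 m^3
Step 4: b = 1.8e-5 * 114e-6 * 3.79e-11 / 6.40e-17
b = 1.22e-03 N*s/m


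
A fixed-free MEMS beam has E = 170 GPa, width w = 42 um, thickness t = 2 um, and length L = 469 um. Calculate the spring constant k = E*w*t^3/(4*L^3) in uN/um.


Step 1: Convert E to consistent units (1 GPa = 1000 uN/um^2).
E = 170 GPa = 170000 uN/um^2
Step 2: Compute t^3 = 2^3 = 8
Step 3: Compute L^3 = 469^3 = 103161709
Step 4: k = 170000 * 42 * 8 / (4 * 103161709)
k = 0.1384 uN/um


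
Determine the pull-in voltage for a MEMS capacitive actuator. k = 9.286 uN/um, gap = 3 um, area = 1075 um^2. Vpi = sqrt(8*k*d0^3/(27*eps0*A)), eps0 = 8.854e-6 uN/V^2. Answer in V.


Step 1: Compute numerator: 8 * k * d0^3 = 8 * 9.286 * 3^3 = 2005.776
Step 2: Compute denominator: 27 * eps0 * A = 27 * 8.854e-6 * 1075 = 0.256987
Step 3: Vpi = sqrt(2005.776 / 0.256987)
Vpi = 88.35 V


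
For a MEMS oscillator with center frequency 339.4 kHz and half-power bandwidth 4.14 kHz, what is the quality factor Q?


Step 1: Q = f0 / bandwidth
Step 2: Q = 339.4 / 4.14
Q = 82.0


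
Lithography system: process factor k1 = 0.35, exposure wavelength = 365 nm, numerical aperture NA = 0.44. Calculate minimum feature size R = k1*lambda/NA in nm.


Step 1: Identify values: k1 = 0.35, lambda = 365 nm, NA = 0.44
Step 2: R = k1 * lambda / NA
R = 0.35 * 365 / 0.44
R = 290.3 nm


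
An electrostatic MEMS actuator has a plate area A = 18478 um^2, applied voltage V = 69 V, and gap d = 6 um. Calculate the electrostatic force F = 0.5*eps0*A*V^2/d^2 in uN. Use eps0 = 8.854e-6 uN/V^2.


Step 1: Identify parameters.
eps0 = 8.854e-6 uN/V^2, A = 18478 um^2, V = 69 V, d = 6 um
Step 2: Compute V^2 = 69^2 = 4761
Step 3: Compute d^2 = 6^2 = 36
Step 4: F = 0.5 * 8.854e-6 * 18478 * 4761 / 36
F = 10.818 uN


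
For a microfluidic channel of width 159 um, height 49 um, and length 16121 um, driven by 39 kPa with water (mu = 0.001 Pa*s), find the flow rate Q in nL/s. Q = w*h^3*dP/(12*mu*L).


Step 1: Convert all dimensions to SI (meters).
w = 159e-6 m, h = 49e-6 m, L = 16121e-6 m, dP = 39e3 Pa
Step 2: Q = w * h^3 * dP / (12 * mu * L)
Q = 159e-6 * (49e-6)^3 * 39e3 / (12 * 0.001 * 16121e-6) = 3.77117553e-09 m^3/s
Step 3: Convert Q from m^3/s to nL/s (1 m^3 = 1e12 nL, so multiply by 1e12).
Q = 3771.176 nL/s


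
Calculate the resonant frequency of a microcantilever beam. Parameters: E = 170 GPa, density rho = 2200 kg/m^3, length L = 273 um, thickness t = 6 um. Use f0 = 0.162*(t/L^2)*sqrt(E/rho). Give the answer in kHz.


Step 1: Convert units to SI.
t_SI = 6e-6 m, L_SI = 273e-6 m
Step 2: Calculate sqrt(E/rho).
sqrt(170e9 / 2200) = 8790.49 m/s
Step 3: Compute f0.
f0 = 0.162 * 6e-6 / (273e-6)^2 * 8790.49 = 114644.7 Hz = 114.64 kHz


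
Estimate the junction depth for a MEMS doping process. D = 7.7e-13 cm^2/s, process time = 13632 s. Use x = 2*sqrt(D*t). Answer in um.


Step 1: Compute D*t = 7.7e-13 * 13632 = 1.049664e-08 cm^2
Step 2: sqrt(D*t) = 1.02453e-04 cm
Step 3: x = 2 * 1.02453e-04 cm = 2.04906e-04 cm
Step 4: Convert to um (1 cm = 1e4 um): x = 2.049 um


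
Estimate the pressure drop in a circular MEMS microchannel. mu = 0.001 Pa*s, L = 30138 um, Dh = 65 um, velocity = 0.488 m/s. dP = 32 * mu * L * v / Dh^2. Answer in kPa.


Step 1: Convert to SI: L = 30138e-6 m, Dh = 65e-6 m
Step 2: dP = 32 * 0.001 * 30138e-6 * 0.488 / (65e-6)^2
Step 3: dP = 111392.90 Pa
Step 4: Convert to kPa: dP = 111.39 kPa


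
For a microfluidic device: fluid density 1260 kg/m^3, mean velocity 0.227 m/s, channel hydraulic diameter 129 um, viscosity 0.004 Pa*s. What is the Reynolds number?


Step 1: Convert Dh to meters: Dh = 129e-6 m
Step 2: Re = rho * v * Dh / mu
Re = 1260 * 0.227 * 129e-6 / 0.004
Re = 9.224


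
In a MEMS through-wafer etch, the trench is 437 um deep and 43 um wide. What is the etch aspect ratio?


Step 1: AR = depth / width
Step 2: AR = 437 / 43
AR = 10.2


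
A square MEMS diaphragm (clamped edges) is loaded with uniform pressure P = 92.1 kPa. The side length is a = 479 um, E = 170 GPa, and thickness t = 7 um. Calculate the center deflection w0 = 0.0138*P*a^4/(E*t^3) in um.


Step 1: Convert pressure to compatible units (E is in GPa, so P in GPa).
P = 92.1 kPa = 92.1e-6 GPa
Step 2: Compute numerator: 0.0138 * P * a^4.
a^4 = 479^4 = 52643172481
numerator = 0.0138 * 92.1e-6 * 52643172481 = 6.690842e+04
Step 3: Compute denominator: E * t^3 = 170 * 7^3 = 58310
Step 4: w0 = numerator / denominator = 6.690842e+04 / 58310 = 1.1475 um


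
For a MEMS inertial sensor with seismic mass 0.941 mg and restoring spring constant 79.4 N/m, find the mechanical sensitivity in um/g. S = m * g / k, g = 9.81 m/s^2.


Step 1: Convert mass: m = 0.941 mg = 9.41e-07 kg
Step 2: S = m * g / k = 9.41e-07 * 9.81 / 79.4
Step 3: S = 1.16e-07 m/g
Step 4: Convert to um/g: S = 0.116 um/g


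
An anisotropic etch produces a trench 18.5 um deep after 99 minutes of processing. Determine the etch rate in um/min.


Step 1: Etch rate = depth / time
Step 2: rate = 18.5 / 99
rate = 0.187 um/min


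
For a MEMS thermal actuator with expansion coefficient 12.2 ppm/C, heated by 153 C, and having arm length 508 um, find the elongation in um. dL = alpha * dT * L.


Step 1: Convert CTE: alpha = 12.2 ppm/C = 12.2e-6 /C
Step 2: dL = 12.2e-6 * 153 * 508
dL = 0.9482 um


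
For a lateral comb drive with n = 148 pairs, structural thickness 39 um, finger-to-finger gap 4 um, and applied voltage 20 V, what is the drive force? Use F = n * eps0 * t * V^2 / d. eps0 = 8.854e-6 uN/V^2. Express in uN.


Step 1: Parameters: n=148, eps0=8.854e-6 uN/V^2, t=39 um, V=20 V, d=4 um
Step 2: V^2 = 400
Step 3: F = 148 * 8.854e-6 * 39 * 400 / 4
F = 5.111 uN


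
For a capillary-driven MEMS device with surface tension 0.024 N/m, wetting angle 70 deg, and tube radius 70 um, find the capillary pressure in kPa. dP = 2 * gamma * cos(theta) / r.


Step 1: cos(70 deg) = 0.342
Step 2: Convert r to m: r = 70e-6 m
Step 3: dP = 2 * 0.024 * 0.342 / 70e-6 = 234.5 Pa
Step 4: Convert Pa to kPa (divide by 1000).
dP = 0.23 kPa


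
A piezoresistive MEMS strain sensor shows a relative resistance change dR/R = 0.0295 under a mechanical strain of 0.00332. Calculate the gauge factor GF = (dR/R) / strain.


Step 1: Identify values.
dR/R = 0.0295, strain = 0.00332
Step 2: GF = (dR/R) / strain = 0.0295 / 0.00332
GF = 8.9


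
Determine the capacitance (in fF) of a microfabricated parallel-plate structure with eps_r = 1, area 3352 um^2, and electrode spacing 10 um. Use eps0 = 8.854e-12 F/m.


Step 1: Convert area to m^2: A = 3352e-12 m^2
Step 2: Convert gap to m: d = 10e-6 m
Step 3: C = eps0 * eps_r * A / d
C = 8.854e-12 * 1 * 3352e-12 / 10e-6
Step 4: Convert to fF (multiply by 1e15).
C = 2.97 fF


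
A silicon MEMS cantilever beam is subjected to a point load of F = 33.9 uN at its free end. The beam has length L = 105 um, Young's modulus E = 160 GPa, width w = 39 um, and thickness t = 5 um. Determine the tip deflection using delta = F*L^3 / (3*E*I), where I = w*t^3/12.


Step 1: Calculate the second moment of area.
I = w * t^3 / 12 = 39 * 5^3 / 12 = 406.25 um^4
Step 2: Convert E to consistent units (1 GPa = 1000 uN/um^2).
E = 160 GPa = 160000 uN/um^2
Step 3: Calculate tip deflection.
delta = F * L^3 / (3 * E * I)
delta = 33.9 * 105^3 / (3 * 160000 * 406.25)
delta = 0.2012 um


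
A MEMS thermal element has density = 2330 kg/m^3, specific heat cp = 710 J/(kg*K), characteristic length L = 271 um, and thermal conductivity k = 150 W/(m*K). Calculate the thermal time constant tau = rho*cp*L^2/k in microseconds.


Step 1: Convert L to m: L = 271e-6 m
Step 2: L^2 = (271e-6)^2 = 7.3441e-08 m^2
Step 3: tau = 2330 * 710 * 7.3441e-08 / 150 = 8.0995631e-04 s
Step 4: Convert to microseconds (multiply by 1e6).
tau = 809.956 us


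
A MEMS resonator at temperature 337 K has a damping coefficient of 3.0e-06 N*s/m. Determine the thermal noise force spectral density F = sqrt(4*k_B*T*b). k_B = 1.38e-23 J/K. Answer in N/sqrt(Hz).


Step 1: Compute 4 * k_B * T * b
= 4 * 1.38e-23 * 337 * 3.0e-06
= 5.5807e-26 N^2/Hz
Step 2: F_noise = sqrt(5.5807e-26)
F_noise = 2.36e-13 N/sqrt(Hz)


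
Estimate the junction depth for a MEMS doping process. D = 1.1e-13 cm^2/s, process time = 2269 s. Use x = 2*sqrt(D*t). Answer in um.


Step 1: Compute D*t = 1.1e-13 * 2269 = 2.4959e-10 cm^2
Step 2: sqrt(D*t) = 1.5798e-05 cm
Step 3: x = 2 * 1.5798e-05 cm = 3.1596e-05 cm
Step 4: Convert to um (1 cm = 1e4 um): x = 0.316 um


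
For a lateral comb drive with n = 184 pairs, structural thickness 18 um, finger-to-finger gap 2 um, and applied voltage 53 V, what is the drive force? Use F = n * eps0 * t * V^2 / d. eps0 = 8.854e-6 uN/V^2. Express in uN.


Step 1: Parameters: n=184, eps0=8.854e-6 uN/V^2, t=18 um, V=53 V, d=2 um
Step 2: V^2 = 2809
Step 3: F = 184 * 8.854e-6 * 18 * 2809 / 2
F = 41.186 uN


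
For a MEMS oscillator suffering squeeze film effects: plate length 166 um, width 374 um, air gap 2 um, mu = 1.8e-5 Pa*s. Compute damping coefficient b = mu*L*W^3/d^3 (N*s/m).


Step 1: Convert to SI.
L = 166e-6 m, W = 374e-6 m, d = 2e-6 m
Step 2: W^3 = (374e-6)^3 = 5.23e-11 m^3
Step 3: d^3 = (2e-6)^3 = 8.00e-18 m^3
Step 4: b = 1.8e-5 * 166e-6 * 5.23e-11 / 8.00e-18
b = 1.95e-02 N*s/m


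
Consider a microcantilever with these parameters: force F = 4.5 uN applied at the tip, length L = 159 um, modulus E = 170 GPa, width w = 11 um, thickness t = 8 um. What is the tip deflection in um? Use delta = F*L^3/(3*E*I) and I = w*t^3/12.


Step 1: Calculate the second moment of area.
I = w * t^3 / 12 = 11 * 8^3 / 12 = 469.3333 um^4
Step 2: Convert E to consistent units (1 GPa = 1000 uN/um^2).
E = 170 GPa = 170000 uN/um^2
Step 3: Calculate tip deflection.
delta = F * L^3 / (3 * E * I)
delta = 4.5 * 159^3 / (3 * 170000 * 469.3333)
delta = 0.0756 um


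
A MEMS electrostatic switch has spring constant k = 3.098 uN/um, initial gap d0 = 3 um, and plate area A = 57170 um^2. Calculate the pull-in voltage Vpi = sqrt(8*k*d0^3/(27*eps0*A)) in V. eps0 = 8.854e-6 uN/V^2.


Step 1: Compute numerator: 8 * k * d0^3 = 8 * 3.098 * 3^3 = 669.168
Step 2: Compute denominator: 27 * eps0 * A = 27 * 8.854e-6 * 57170 = 13.666946
Step 3: Vpi = sqrt(669.168 / 13.666946)
Vpi = 7.0 V


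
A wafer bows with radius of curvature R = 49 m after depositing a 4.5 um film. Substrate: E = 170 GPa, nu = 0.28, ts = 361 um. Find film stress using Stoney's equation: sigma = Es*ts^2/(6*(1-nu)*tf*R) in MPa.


Step 1: Compute numerator: Es * ts^2 = 170 * 361^2 = 22154570 (GPa*um^2)
Step 2: Compute denominator (R in um): 6*(1-nu)*tf*R = 6*0.72*4.5*49e6 = 952560000.0 (um^2)
Step 3: sigma (GPa) = 22154570 / 952560000.0 = 2.3258e-02 GPa
Step 4: Convert to MPa (x1000): sigma = 23.3 MPa


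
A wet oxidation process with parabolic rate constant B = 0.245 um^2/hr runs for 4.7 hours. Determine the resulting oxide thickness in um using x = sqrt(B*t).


Step 1: Compute B*t = 0.245 * 4.7 = 1.1515
Step 2: x = sqrt(1.1515)
x = 1.073 um


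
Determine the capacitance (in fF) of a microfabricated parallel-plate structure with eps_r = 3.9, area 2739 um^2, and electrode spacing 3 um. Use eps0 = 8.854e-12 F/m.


Step 1: Convert area to m^2: A = 2739e-12 m^2
Step 2: Convert gap to m: d = 3e-6 m
Step 3: C = eps0 * eps_r * A / d
C = 8.854e-12 * 3.9 * 2739e-12 / 3e-6
Step 4: Convert to fF (multiply by 1e15).
C = 31.53 fF


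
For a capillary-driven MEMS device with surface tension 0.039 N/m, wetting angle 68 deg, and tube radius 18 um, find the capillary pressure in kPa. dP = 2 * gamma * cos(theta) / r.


Step 1: cos(68 deg) = 0.3746
Step 2: Convert r to m: r = 18e-6 m
Step 3: dP = 2 * 0.039 * 0.3746 / 18e-6 = 1623.3 Pa
Step 4: Convert Pa to kPa (divide by 1000).
dP = 1.62 kPa


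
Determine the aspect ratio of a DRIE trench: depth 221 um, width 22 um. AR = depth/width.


Step 1: AR = depth / width
Step 2: AR = 221 / 22
AR = 10.0


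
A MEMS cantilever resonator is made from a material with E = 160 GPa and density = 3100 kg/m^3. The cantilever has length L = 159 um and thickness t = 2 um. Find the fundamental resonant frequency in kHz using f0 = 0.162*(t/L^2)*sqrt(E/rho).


Step 1: Convert units to SI.
t_SI = 2e-6 m, L_SI = 159e-6 m
Step 2: Calculate sqrt(E/rho).
sqrt(160e9 / 3100) = 7184.21 m/s
Step 3: Compute f0.
f0 = 0.162 * 2e-6 / (159e-6)^2 * 7184.21 = 92072.5 Hz = 92.07 kHz


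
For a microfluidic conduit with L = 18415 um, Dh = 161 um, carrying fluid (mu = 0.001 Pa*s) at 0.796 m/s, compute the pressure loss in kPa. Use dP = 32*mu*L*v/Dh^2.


Step 1: Convert to SI: L = 18415e-6 m, Dh = 161e-6 m
Step 2: dP = 32 * 0.001 * 18415e-6 * 0.796 / (161e-6)^2
Step 3: dP = 18096.02 Pa
Step 4: Convert to kPa: dP = 18.1 kPa


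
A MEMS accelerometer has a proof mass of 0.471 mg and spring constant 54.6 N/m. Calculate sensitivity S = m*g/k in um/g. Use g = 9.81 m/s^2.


Step 1: Convert mass: m = 0.471 mg = 4.71e-07 kg
Step 2: S = m * g / k = 4.71e-07 * 9.81 / 54.6
Step 3: S = 8.46e-08 m/g
Step 4: Convert to um/g: S = 0.085 um/g


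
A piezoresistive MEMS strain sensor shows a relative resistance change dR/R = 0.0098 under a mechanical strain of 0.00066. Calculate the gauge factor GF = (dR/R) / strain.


Step 1: Identify values.
dR/R = 0.0098, strain = 0.00066
Step 2: GF = (dR/R) / strain = 0.0098 / 0.00066
GF = 14.8


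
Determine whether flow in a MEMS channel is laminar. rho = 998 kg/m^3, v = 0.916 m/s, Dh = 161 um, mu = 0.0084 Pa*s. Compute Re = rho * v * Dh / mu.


Step 1: Convert Dh to meters: Dh = 161e-6 m
Step 2: Re = rho * v * Dh / mu
Re = 998 * 0.916 * 161e-6 / 0.0084
Re = 17.522
Since Re = 17.522 is below ~2300, the flow is laminar.


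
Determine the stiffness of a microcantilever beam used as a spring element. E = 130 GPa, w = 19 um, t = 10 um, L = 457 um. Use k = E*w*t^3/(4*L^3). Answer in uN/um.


Step 1: Convert E to consistent units (1 GPa = 1000 uN/um^2).
E = 130 GPa = 130000 uN/um^2
Step 2: Compute t^3 = 10^3 = 1000
Step 3: Compute L^3 = 457^3 = 95443993
Step 4: k = 130000 * 19 * 1000 / (4 * 95443993)
k = 6.4698 uN/um


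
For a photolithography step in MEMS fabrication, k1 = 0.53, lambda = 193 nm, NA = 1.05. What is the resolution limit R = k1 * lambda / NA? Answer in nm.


Step 1: Identify values: k1 = 0.53, lambda = 193 nm, NA = 1.05
Step 2: R = k1 * lambda / NA
R = 0.53 * 193 / 1.05
R = 97.4 nm


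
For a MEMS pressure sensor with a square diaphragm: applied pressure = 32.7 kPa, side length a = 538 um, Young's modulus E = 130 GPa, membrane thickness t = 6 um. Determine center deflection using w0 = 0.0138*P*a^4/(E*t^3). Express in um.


Step 1: Convert pressure to compatible units (E is in GPa, so P in GPa).
P = 32.7 kPa = 32.7e-6 GPa
Step 2: Compute numerator: 0.0138 * P * a^4.
a^4 = 538^4 = 83777829136
numerator = 0.0138 * 32.7e-6 * 83777829136 = 3.780558e+04
Step 3: Compute denominator: E * t^3 = 130 * 6^3 = 28080
Step 4: w0 = numerator / denominator = 3.780558e+04 / 28080 = 1.3464 um


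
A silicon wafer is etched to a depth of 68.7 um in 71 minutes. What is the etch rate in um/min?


Step 1: Etch rate = depth / time
Step 2: rate = 68.7 / 71
rate = 0.968 um/min


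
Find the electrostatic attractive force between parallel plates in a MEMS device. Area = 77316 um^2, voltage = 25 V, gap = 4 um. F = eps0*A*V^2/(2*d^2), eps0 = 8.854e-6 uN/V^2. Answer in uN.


Step 1: Identify parameters.
eps0 = 8.854e-6 uN/V^2, A = 77316 um^2, V = 25 V, d = 4 um
Step 2: Compute V^2 = 25^2 = 625
Step 3: Compute d^2 = 4^2 = 16
Step 4: F = 0.5 * 8.854e-6 * 77316 * 625 / 16
F = 13.37 uN


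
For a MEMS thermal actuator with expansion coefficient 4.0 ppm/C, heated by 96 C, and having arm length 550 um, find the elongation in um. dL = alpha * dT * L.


Step 1: Convert CTE: alpha = 4.0 ppm/C = 4.0e-6 /C
Step 2: dL = 4.0e-6 * 96 * 550
dL = 0.2112 um


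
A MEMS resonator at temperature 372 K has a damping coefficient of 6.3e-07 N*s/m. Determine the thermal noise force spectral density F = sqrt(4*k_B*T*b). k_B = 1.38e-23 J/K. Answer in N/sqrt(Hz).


Step 1: Compute 4 * k_B * T * b
= 4 * 1.38e-23 * 372 * 6.3e-07
= 1.2937e-26 N^2/Hz
Step 2: F_noise = sqrt(1.2937e-26)
F_noise = 1.14e-13 N/sqrt(Hz)


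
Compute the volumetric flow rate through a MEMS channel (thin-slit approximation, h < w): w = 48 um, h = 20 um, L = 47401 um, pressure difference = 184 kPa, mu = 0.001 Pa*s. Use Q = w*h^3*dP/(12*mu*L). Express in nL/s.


Step 1: Convert all dimensions to SI (meters).
w = 48e-6 m, h = 20e-6 m, L = 47401e-6 m, dP = 184e3 Pa
Step 2: Q = w * h^3 * dP / (12 * mu * L)
Q = 48e-6 * (20e-6)^3 * 184e3 / (12 * 0.001 * 47401e-6) = 1.2421679e-10 m^3/s
Step 3: Convert Q from m^3/s to nL/s (1 m^3 = 1e12 nL, so multiply by 1e12).
Q = 124.217 nL/s


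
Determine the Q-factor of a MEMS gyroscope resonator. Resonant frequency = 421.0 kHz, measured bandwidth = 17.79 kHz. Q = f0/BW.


Step 1: Q = f0 / bandwidth
Step 2: Q = 421.0 / 17.79
Q = 23.7


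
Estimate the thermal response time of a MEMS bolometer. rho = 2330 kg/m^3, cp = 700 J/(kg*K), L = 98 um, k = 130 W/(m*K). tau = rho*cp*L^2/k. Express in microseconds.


Step 1: Convert L to m: L = 98e-6 m
Step 2: L^2 = (98e-6)^2 = 9.604e-09 m^2
Step 3: tau = 2330 * 700 * 9.604e-09 / 130 = 1.2049326e-04 s
Step 4: Convert to microseconds (multiply by 1e6).
tau = 120.493 us


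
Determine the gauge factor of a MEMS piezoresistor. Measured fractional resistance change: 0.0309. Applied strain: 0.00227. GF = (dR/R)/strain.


Step 1: Identify values.
dR/R = 0.0309, strain = 0.00227
Step 2: GF = (dR/R) / strain = 0.0309 / 0.00227
GF = 13.6


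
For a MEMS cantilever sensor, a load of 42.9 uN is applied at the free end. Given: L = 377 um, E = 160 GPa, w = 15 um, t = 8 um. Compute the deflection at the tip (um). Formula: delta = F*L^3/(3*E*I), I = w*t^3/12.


Step 1: Calculate the second moment of area.
I = w * t^3 / 12 = 15 * 8^3 / 12 = 640.0 um^4
Step 2: Convert E to consistent units (1 GPa = 1000 uN/um^2).
E = 160 GPa = 160000 uN/um^2
Step 3: Calculate tip deflection.
delta = F * L^3 / (3 * E * I)
delta = 42.9 * 377^3 / (3 * 160000 * 640.0)
delta = 7.4827 um


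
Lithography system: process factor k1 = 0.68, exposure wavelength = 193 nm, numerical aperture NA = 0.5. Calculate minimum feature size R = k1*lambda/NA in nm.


Step 1: Identify values: k1 = 0.68, lambda = 193 nm, NA = 0.5
Step 2: R = k1 * lambda / NA
R = 0.68 * 193 / 0.5
R = 262.5 nm


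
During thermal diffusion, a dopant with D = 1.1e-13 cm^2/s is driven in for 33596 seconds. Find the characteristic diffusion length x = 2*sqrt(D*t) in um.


Step 1: Compute D*t = 1.1e-13 * 33596 = 3.69556e-09 cm^2
Step 2: sqrt(D*t) = 6.07911e-05 cm
Step 3: x = 2 * 6.07911e-05 cm = 1.215822e-04 cm
Step 4: Convert to um (1 cm = 1e4 um): x = 1.216 um
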